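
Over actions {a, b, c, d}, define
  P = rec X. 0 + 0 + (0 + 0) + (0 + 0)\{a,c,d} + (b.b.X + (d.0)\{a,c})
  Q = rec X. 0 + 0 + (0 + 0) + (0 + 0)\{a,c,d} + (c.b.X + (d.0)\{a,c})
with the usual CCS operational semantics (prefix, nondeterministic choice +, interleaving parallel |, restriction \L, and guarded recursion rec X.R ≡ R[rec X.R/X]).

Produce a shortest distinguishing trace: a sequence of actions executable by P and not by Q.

b

P's transition system — 3 states:
  p0 = rec X. 0 + 0 + (0 + 0) + (0 + 0)\{a,c,d} + (b.b.X + (d.0)\{a,c}) has moves ··b··> p1, ··d··> p2
  p1 = b.(rec X. 0 + 0 + (0 + 0) + (0 + 0)\{a,c,d} + (b.b.X + (d.0)\{a,c})) has moves ··b··> p0
  p2 = 0\{a,c} has moves ∅
Q's transition system — 3 states:
  q0 = rec X. 0 + 0 + (0 + 0) + (0 + 0)\{a,c,d} + (c.b.X + (d.0)\{a,c}) has moves ··c··> q1, ··d··> q2
  q1 = b.(rec X. 0 + 0 + (0 + 0) + (0 + 0)\{a,c,d} + (c.b.X + (d.0)\{a,c})) has moves ··b··> q0
  q2 = 0\{a,c} has moves ∅
Trace ⟨b⟩ through P, begin at {p0}:
  [1] b ⇒ {p1}
  ✓ P
Trace ⟨b⟩ through Q, begin at {q0}:
  [1] b ⇒ ∅  — Q cannot continue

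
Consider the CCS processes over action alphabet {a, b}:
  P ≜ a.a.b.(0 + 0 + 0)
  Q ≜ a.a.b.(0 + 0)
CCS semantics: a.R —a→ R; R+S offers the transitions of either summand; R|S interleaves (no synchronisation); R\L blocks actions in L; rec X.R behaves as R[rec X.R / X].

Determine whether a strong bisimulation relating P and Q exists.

Reachable graph of P (4 states):
  u0 = a.a.b.(0 + 0 + 0) | ··a··> u1
  u1 = a.b.(0 + 0 + 0) | ··a··> u2
  u2 = b.(0 + 0 + 0) | ··b··> u3
  u3 = 0 + 0 + 0 | (no moves)
Reachable graph of Q (4 states):
  v0 = a.a.b.(0 + 0) | ··a··> v1
  v1 = a.b.(0 + 0) | ··a··> v2
  v2 = b.(0 + 0) | ··b··> v3
  v3 = 0 + 0 | (no moves)
Coarsest stable partition (strong bisimilarity classes):
  B0 = {u0, v0}
  B1 = {u1, v1}
  B2 = {u2, v2}
  B3 = {u3, v3}
u0 ∈ B0, v0 ∈ B0 → same block

YES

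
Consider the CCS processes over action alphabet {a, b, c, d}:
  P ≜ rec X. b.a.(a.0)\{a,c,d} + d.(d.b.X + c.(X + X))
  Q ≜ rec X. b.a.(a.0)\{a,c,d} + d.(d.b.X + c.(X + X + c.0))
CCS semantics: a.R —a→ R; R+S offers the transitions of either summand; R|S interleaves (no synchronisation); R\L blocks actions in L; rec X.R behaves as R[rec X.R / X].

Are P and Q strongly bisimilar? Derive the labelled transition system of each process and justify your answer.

P ≁ Q

P's transition system — 6 states:
  p0 = rec X. b.a.(a.0)\{a,c,d} + d.(d.b.X + c.(X + X)) :: -b-> p1, -d-> p2
  p1 = a.(a.0)\{a,c,d} :: -a-> p3
  p2 = d.b.(rec X. b.a.(a.0)\{a,c,d} + d.(d.b.X + c.(X + X))) + c.((rec X. b.a.(a.0)\{a,c,d} + d.(d.b.X + c.(X + X))) + (rec X. b.a.(a.0)\{a,c,d} + d.(d.b.X + c.(X + X)))) :: -c-> p4, -d-> p5
  p3 = (a.0)\{a,c,d} :: stopped
  p4 = (rec X. b.a.(a.0)\{a,c,d} + d.(d.b.X + c.(X + X))) + (rec X. b.a.(a.0)\{a,c,d} + d.(d.b.X + c.(X + X))) :: -b-> p1, -d-> p2
  p5 = b.(rec X. b.a.(a.0)\{a,c,d} + d.(d.b.X + c.(X + X))) :: -b-> p0
Q's transition system — 7 states:
  q0 = rec X. b.a.(a.0)\{a,c,d} + d.(d.b.X + c.(X + X + c.0)) :: -b-> q1, -d-> q2
  q1 = a.(a.0)\{a,c,d} :: -a-> q3
  q2 = d.b.(rec X. b.a.(a.0)\{a,c,d} + d.(d.b.X + c.(X + X + c.0))) + c.((rec X. b.a.(a.0)\{a,c,d} + d.(d.b.X + c.(X + X + c.0))) + (rec X. b.a.(a.0)\{a,c,d} + d.(d.b.X + c.(X + X + c.0))) + c.0) :: -c-> q4, -d-> q5
  q3 = (a.0)\{a,c,d} :: stopped
  q4 = (rec X. b.a.(a.0)\{a,c,d} + d.(d.b.X + c.(X + X + c.0))) + (rec X. b.a.(a.0)\{a,c,d} + d.(d.b.X + c.(X + X + c.0))) + c.0 :: -b-> q1, -c-> q6, -d-> q2
  q5 = b.(rec X. b.a.(a.0)\{a,c,d} + d.(d.b.X + c.(X + X + c.0))) :: -b-> q0
  q6 = 0 :: stopped
Coarsest stable partition (strong bisimilarity classes):
  B0 = {p0, p4}
  B1 = {p2}
  B2 = {p5}
  B3 = {p1, q1}
  B4 = {p3, q3, q6}
  B5 = {q0}
  B6 = {q2}
  B7 = {q5}
  B8 = {q4}
p0 ∈ B0, q0 ∈ B5 → different blocks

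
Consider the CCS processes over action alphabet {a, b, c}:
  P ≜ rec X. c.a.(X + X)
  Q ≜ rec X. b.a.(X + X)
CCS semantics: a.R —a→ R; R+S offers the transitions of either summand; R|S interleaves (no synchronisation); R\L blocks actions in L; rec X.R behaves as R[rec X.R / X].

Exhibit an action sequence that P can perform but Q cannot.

Reachable graph of P (3 states):
  u0 = rec X. c.a.(X + X) :: --c--▸ u1
  u1 = a.((rec X. c.a.(X + X)) + (rec X. c.a.(X + X))) :: --a--▸ u2
  u2 = (rec X. c.a.(X + X)) + (rec X. c.a.(X + X)) :: --c--▸ u1
Reachable graph of Q (3 states):
  v0 = rec X. b.a.(X + X) :: --b--▸ v1
  v1 = a.((rec X. b.a.(X + X)) + (rec X. b.a.(X + X))) :: --a--▸ v2
  v2 = (rec X. b.a.(X + X)) + (rec X. b.a.(X + X)) :: --b--▸ v1
Run σ = ⟨c⟩ on P: start {u0}
  [1] c ⇒ {u1}
  — P admits the full trace.
Run σ = ⟨c⟩ on Q: start {v0}
  [1] c ⇒ ∅  — Q cannot continue

c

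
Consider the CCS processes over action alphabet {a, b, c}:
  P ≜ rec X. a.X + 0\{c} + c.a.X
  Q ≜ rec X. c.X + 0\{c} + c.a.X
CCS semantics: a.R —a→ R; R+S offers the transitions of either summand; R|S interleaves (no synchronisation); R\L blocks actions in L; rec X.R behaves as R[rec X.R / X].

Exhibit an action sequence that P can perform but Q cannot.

a

P's transition system — 2 states:
  u0 = rec X. a.X + 0\{c} + c.a.X ⊢ -a-> u0, -c-> u1
  u1 = a.(rec X. a.X + 0\{c} + c.a.X) ⊢ -a-> u0
Q's transition system — 2 states:
  v0 = rec X. c.X + 0\{c} + c.a.X ⊢ -c-> v0, -c-> v1
  v1 = a.(rec X. c.X + 0\{c} + c.a.X) ⊢ -a-> v0
Trace ⟨a⟩ through P, begin at {u0}:
  [1] a ⇒ {u0}
  ✓ P
Trace ⟨a⟩ through Q, begin at {v0}:
  [1] a ⇒ no successor for Q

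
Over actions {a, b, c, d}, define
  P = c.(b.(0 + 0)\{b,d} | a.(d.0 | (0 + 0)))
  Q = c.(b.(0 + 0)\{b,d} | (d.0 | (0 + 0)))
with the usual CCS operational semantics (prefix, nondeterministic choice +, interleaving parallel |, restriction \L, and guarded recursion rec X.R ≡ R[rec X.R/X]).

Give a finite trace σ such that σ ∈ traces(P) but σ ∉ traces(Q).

LTS(P): 7 reachable states
  u0 = c.(b.(0 + 0)\{b,d} | a.(d.0 | (0 + 0))) | --c--▸ u1
  u1 = b.(0 + 0)\{b,d} | a.(d.0 | (0 + 0)) | --a--▸ u2, --b--▸ u3
  u2 = b.(0 + 0)\{b,d} | (d.0 | (0 + 0)) | --b--▸ u4, --d--▸ u5
  u3 = (0 + 0)\{b,d} | a.(d.0 | (0 + 0)) | --a--▸ u4
  u4 = (0 + 0)\{b,d} | (d.0 | (0 + 0)) | --d--▸ u6
  u5 = b.(0 + 0)\{b,d} | (0 | (0 + 0)) | --b--▸ u6
  u6 = (0 + 0)\{b,d} | (0 | (0 + 0)) | ·
LTS(Q): 5 reachable states
  v0 = c.(b.(0 + 0)\{b,d} | (d.0 | (0 + 0))) | --c--▸ v1
  v1 = b.(0 + 0)\{b,d} | (d.0 | (0 + 0)) | --b--▸ v2, --d--▸ v3
  v2 = (0 + 0)\{b,d} | (d.0 | (0 + 0)) | --d--▸ v4
  v3 = b.(0 + 0)\{b,d} | (0 | (0 + 0)) | --b--▸ v4
  v4 = (0 + 0)\{b,d} | (0 | (0 + 0)) | ·
Run σ = ⟨ca⟩ on P: start {u0}
  [1] c ⇒ {u1}
  [2] a ⇒ {u2}
  P completes σ.
Run σ = ⟨ca⟩ on Q: start {v0}
  [1] c ⇒ {v1}
  [2] a ⇒ ∅  — Q cannot continue

ca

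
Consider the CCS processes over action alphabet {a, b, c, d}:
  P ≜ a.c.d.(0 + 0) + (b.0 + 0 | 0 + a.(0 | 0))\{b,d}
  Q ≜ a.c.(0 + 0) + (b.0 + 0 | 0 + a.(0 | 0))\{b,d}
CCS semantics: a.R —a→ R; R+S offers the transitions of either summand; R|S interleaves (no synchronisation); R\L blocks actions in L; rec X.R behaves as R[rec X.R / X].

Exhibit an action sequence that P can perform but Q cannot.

Reachable graph of P (5 states):
  u0 = a.c.d.(0 + 0) + (b.0 + 0 | 0 + a.(0 | 0))\{b,d} → -a-> u1, -a-> u2
  u1 = (0 | 0)\{b,d} → (no moves)
  u2 = c.d.(0 + 0) → -c-> u3
  u3 = d.(0 + 0) → -d-> u4
  u4 = 0 + 0 → (no moves)
Reachable graph of Q (4 states):
  v0 = a.c.(0 + 0) + (b.0 + 0 | 0 + a.(0 | 0))\{b,d} → -a-> v1, -a-> v2
  v1 = (0 | 0)\{b,d} → (no moves)
  v2 = c.(0 + 0) → -c-> v3
  v3 = 0 + 0 → (no moves)
Executing acd from P (initial set {u0}):
  after a @ step 1: {u1, u2}
  after c @ step 2: {u3}
  after d @ step 3: {u4}
  ✓ P
Executing acd from Q (initial set {v0}):
  after a @ step 1: {v1, v2}
  after c @ step 2: {v3}
  after d @ step 3: no successor for Q

acd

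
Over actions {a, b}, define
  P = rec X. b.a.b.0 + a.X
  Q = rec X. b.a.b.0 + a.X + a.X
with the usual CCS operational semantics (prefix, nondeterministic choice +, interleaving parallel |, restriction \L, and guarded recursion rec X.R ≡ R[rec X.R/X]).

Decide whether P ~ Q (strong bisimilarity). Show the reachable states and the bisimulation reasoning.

YES

LTS(P): 4 reachable states
  m0 = rec X. b.a.b.0 + a.X has moves -a-> m0, -b-> m1
  m1 = a.b.0 has moves -a-> m2
  m2 = b.0 has moves -b-> m3
  m3 = 0 has moves deadlocked
LTS(Q): 4 reachable states
  n0 = rec X. b.a.b.0 + a.X + a.X has moves -a-> n0, -b-> n1
  n1 = a.b.0 has moves -a-> n2
  n2 = b.0 has moves -b-> n3
  n3 = 0 has moves deadlocked
Bisimilarity quotient blocks:
  B0 = {m0, n0}
  B1 = {m1, n1}
  B2 = {m2, n2}
  B3 = {m3, n3}
m0 ∈ B0, n0 ∈ B0 → same block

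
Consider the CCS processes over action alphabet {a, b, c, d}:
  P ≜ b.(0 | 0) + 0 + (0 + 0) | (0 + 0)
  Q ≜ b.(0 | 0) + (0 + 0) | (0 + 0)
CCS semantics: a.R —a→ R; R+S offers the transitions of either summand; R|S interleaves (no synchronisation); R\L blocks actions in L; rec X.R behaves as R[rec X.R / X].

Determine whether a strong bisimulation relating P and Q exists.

P's transition system — 2 states:
  p0 = b.(0 | 0) + 0 + (0 + 0) | (0 + 0) | =b=> p1
  p1 = 0 | 0 | ·
Q's transition system — 2 states:
  q0 = b.(0 | 0) + (0 + 0) | (0 + 0) | =b=> q1
  q1 = 0 | 0 | ·
Coarsest stable partition (strong bisimilarity classes):
  B0 = {p0, q0}
  B1 = {p1, q1}
p0 ∈ B0, q0 ∈ B0 → same block

P ~ Q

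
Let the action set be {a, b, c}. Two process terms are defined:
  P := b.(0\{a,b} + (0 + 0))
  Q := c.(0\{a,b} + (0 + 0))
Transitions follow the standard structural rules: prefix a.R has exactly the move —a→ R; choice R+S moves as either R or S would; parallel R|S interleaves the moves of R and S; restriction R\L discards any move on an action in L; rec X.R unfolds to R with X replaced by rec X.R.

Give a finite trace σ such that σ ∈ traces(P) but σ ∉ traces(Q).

b

P's transition system — 2 states:
  p0 = b.(0\{a,b} + (0 + 0)) | —b→ p1
  p1 = 0\{a,b} + (0 + 0) | deadlocked
Q's transition system — 2 states:
  q0 = c.(0\{a,b} + (0 + 0)) | —c→ q1
  q1 = 0\{a,b} + (0 + 0) | deadlocked
Run σ = ⟨b⟩ on P: start {p0}
  step 1 (b): {p1}
  ✓ P
Run σ = ⟨b⟩ on Q: start {q0}
  step 1 (b): ∅  — Q cannot continue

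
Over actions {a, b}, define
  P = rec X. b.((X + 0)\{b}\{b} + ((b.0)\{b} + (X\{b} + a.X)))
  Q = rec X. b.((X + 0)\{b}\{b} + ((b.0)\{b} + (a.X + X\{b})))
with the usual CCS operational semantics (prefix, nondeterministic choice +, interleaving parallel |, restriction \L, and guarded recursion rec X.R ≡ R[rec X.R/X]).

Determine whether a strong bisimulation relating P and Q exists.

P ~ Q

P's transition system — 2 states:
  p0 = rec X. b.((X + 0)\{b}\{b} + ((b.0)\{b} + (X\{b} + a.X))) :: -b-> p1
  p1 = ((rec X. b.((X + 0)\{b}\{b} + ((b.0)\{b} + (X\{b} + a.X)))) + 0)\{b}\{b} + ((b.0)\{b} + ((rec X. b.((X + 0)\{b}\{b} + ((b.0)\{b} + (X\{b} + a.X))))\{b} + a.(rec X. b.((X + 0)\{b}\{b} + ((b.0)\{b} + (X\{b} + a.X)))))) :: -a-> p0
Q's transition system — 2 states:
  q0 = rec X. b.((X + 0)\{b}\{b} + ((b.0)\{b} + (a.X + X\{b}))) :: -b-> q1
  q1 = ((rec X. b.((X + 0)\{b}\{b} + ((b.0)\{b} + (a.X + X\{b})))) + 0)\{b}\{b} + ((b.0)\{b} + (a.(rec X. b.((X + 0)\{b}\{b} + ((b.0)\{b} + (a.X + X\{b})))) + (rec X. b.((X + 0)\{b}\{b} + ((b.0)\{b} + (a.X + X\{b}))))\{b})) :: -a-> q0
Coarsest stable partition (strong bisimilarity classes):
  B0 = {p0, q0}
  B1 = {p1, q1}
p0 ∈ B0, q0 ∈ B0 → same block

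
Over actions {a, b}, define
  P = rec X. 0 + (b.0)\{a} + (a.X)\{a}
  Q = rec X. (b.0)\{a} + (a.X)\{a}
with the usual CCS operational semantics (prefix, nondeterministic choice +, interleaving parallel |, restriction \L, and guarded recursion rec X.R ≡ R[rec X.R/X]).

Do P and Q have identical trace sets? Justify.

P's transition system — 2 states:
  p0 = rec X. 0 + (b.0)\{a} + (a.X)\{a} → ··b··> p1
  p1 = 0\{a} → (no moves)
Q's transition system — 2 states:
  q0 = rec X. (b.0)\{a} + (a.X)\{a} → ··b··> q1
  q1 = 0\{a} → (no moves)
Coarsest stable partition (strong bisimilarity classes):
  B0 = {p0, q0}
  B1 = {p1, q1}
p0 ∈ B0, q0 ∈ B0 → same block
Bisimilar ⇒ trace-equivalent.

traces(P) = traces(Q)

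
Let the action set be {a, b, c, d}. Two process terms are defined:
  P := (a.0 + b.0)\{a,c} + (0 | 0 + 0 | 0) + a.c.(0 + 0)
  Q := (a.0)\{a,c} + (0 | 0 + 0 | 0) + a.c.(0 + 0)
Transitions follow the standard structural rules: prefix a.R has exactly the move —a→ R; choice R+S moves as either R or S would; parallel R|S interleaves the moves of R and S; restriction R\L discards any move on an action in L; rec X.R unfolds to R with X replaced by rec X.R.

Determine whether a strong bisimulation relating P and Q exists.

NO

Reachable graph of P (4 states):
  p0 = (a.0 + b.0)\{a,c} + (0 | 0 + 0 | 0) + a.c.(0 + 0) has moves =a=> p1, =b=> p2
  p1 = c.(0 + 0) has moves =c=> p3
  p2 = 0\{a,c} has moves stopped
  p3 = 0 + 0 has moves stopped
Reachable graph of Q (3 states):
  q0 = (a.0)\{a,c} + (0 | 0 + 0 | 0) + a.c.(0 + 0) has moves =a=> q1
  q1 = c.(0 + 0) has moves =c=> q2
  q2 = 0 + 0 has moves stopped
Partition-refinement fixed point:
  B0 = {p0}
  B1 = {p1, q1}
  B2 = {p2, p3, q2}
  B3 = {q0}
p0 ∈ B0, q0 ∈ B3 → different blocks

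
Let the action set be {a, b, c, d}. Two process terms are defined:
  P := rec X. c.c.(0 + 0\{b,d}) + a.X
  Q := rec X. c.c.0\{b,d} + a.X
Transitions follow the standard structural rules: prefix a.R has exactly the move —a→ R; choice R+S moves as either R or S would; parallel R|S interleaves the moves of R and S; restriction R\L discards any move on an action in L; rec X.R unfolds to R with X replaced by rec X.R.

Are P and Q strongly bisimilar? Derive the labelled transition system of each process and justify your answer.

Reachable graph of P (3 states):
  s0 = rec X. c.c.(0 + 0\{b,d}) + a.X :: -a-> s0, -c-> s1
  s1 = c.(0 + 0\{b,d}) :: -c-> s2
  s2 = 0 + 0\{b,d} :: ·
Reachable graph of Q (3 states):
  t0 = rec X. c.c.0\{b,d} + a.X :: -a-> t0, -c-> t1
  t1 = c.0\{b,d} :: -c-> t2
  t2 = 0\{b,d} :: ·
Bisimilarity quotient blocks:
  B0 = {s0, t0}
  B1 = {s1, t1}
  B2 = {s2, t2}
s0 ∈ B0, t0 ∈ B0 → same block

YES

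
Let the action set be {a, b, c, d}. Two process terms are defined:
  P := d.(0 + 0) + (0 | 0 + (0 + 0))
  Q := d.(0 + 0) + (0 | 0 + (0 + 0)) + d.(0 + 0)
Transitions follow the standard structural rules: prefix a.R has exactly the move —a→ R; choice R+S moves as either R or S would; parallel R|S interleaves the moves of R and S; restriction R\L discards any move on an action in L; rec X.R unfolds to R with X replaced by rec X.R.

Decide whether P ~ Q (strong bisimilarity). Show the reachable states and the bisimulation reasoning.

P ~ Q

Reachable graph of P (2 states):
  u0 = d.(0 + 0) + (0 | 0 + (0 + 0)) | -d-> u1
  u1 = 0 + 0 | ∅
Reachable graph of Q (2 states):
  v0 = d.(0 + 0) + (0 | 0 + (0 + 0)) + d.(0 + 0) | -d-> v1
  v1 = 0 + 0 | ∅
Coarsest stable partition (strong bisimilarity classes):
  B0 = {u0, v0}
  B1 = {u1, v1}
u0 ∈ B0, v0 ∈ B0 → same block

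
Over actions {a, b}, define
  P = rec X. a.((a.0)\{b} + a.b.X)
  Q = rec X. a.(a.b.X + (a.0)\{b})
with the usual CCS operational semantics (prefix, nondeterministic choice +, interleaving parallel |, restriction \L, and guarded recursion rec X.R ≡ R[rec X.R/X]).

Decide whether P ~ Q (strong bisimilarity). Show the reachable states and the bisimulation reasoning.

P's transition system — 4 states:
  m0 = rec X. a.((a.0)\{b} + a.b.X) → =a=> m1
  m1 = (a.0)\{b} + a.b.(rec X. a.((a.0)\{b} + a.b.X)) → =a=> m2, =a=> m3
  m2 = 0\{b} → (no moves)
  m3 = b.(rec X. a.((a.0)\{b} + a.b.X)) → =b=> m0
Q's transition system — 4 states:
  n0 = rec X. a.(a.b.X + (a.0)\{b}) → =a=> n1
  n1 = a.b.(rec X. a.(a.b.X + (a.0)\{b})) + (a.0)\{b} → =a=> n2, =a=> n3
  n2 = 0\{b} → (no moves)
  n3 = b.(rec X. a.(a.b.X + (a.0)\{b})) → =b=> n0
Bisimilarity quotient blocks:
  B0 = {m0, n0}
  B1 = {m1, n1}
  B2 = {m2, n2}
  B3 = {m3, n3}
m0 ∈ B0, n0 ∈ B0 → same block

YES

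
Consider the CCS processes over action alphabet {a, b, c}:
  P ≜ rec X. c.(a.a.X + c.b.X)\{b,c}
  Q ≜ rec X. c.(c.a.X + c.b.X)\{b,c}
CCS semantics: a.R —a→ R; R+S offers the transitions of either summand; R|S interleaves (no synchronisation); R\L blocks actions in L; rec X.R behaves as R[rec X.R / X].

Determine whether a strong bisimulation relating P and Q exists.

LTS(P): 4 reachable states
  s0 = rec X. c.(a.a.X + c.b.X)\{b,c} → ··c··> s1
  s1 = (a.a.(rec X. c.(a.a.X + c.b.X)\{b,c}) + c.b.(rec X. c.(a.a.X + c.b.X)\{b,c}))\{b,c} → ··a··> s2
  s2 = (a.(rec X. c.(a.a.X + c.b.X)\{b,c}))\{b,c} → ··a··> s3
  s3 = (rec X. c.(a.a.X + c.b.X)\{b,c})\{b,c} → ·
LTS(Q): 2 reachable states
  t0 = rec X. c.(c.a.X + c.b.X)\{b,c} → ··c··> t1
  t1 = (c.a.(rec X. c.(c.a.X + c.b.X)\{b,c}) + c.b.(rec X. c.(c.a.X + c.b.X)\{b,c}))\{b,c} → ·
Partition-refinement fixed point:
  B0 = {s0}
  B1 = {s1}
  B2 = {s2}
  B3 = {s3, t1}
  B4 = {t0}
s0 ∈ B0, t0 ∈ B4 → different blocks

NO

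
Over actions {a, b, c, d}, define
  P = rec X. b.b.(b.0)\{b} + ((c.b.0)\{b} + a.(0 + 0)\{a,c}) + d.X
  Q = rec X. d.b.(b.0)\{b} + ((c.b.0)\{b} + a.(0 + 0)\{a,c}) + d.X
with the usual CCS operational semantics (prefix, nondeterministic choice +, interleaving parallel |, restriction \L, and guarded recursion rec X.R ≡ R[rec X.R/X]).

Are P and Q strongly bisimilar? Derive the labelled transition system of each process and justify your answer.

Reachable graph of P (4 states):
  m0 = rec X. b.b.(b.0)\{b} + ((c.b.0)\{b} + a.(0 + 0)\{a,c}) + d.X → ··a··> m1, ··b··> m2, ··c··> m3, ··d··> m0
  m1 = (0 + 0)\{a,c} → deadlocked
  m2 = b.(b.0)\{b} → ··b··> m3
  m3 = (b.0)\{b} → deadlocked
Reachable graph of Q (4 states):
  n0 = rec X. d.b.(b.0)\{b} + ((c.b.0)\{b} + a.(0 + 0)\{a,c}) + d.X → ··a··> n1, ··c··> n2, ··d··> n0, ··d··> n3
  n1 = (0 + 0)\{a,c} → deadlocked
  n2 = (b.0)\{b} → deadlocked
  n3 = b.(b.0)\{b} → ··b··> n2
Partition-refinement fixed point:
  B0 = {m0}
  B1 = {m1, m3, n1, n2}
  B2 = {m2, n3}
  B3 = {n0}
m0 ∈ B0, n0 ∈ B3 → different blocks

NO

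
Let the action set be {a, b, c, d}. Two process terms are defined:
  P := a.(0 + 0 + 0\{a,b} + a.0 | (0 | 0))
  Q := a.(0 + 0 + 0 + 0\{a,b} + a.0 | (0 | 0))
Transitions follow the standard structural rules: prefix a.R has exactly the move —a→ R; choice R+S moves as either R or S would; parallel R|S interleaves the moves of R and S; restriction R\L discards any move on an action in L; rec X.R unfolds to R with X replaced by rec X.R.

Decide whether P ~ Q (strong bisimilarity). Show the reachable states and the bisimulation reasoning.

Reachable graph of P (3 states):
  p0 = a.(0 + 0 + 0\{a,b} + a.0 | (0 | 0)) | -a-> p1
  p1 = 0 + 0 + 0\{a,b} + a.0 | (0 | 0) | -a-> p2
  p2 = 0 | (0 | 0) | ∅
Reachable graph of Q (3 states):
  q0 = a.(0 + 0 + 0 + 0\{a,b} + a.0 | (0 | 0)) | -a-> q1
  q1 = 0 + 0 + 0 + 0\{a,b} + a.0 | (0 | 0) | -a-> q2
  q2 = 0 | (0 | 0) | ∅
Bisimilarity quotient blocks:
  B0 = {p0, q0}
  B1 = {p1, q1}
  B2 = {p2, q2}
p0 ∈ B0, q0 ∈ B0 → same block

P ~ Q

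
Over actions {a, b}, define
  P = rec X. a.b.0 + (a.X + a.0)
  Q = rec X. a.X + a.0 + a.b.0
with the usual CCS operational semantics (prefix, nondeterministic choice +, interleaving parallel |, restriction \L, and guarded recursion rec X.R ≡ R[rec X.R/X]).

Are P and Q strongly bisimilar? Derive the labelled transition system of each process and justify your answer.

bisimilar

LTS(P): 3 reachable states
  u0 = rec X. a.b.0 + (a.X + a.0) ⊢ --a--▸ u0, --a--▸ u1, --a--▸ u2
  u1 = 0 ⊢ deadlocked
  u2 = b.0 ⊢ --b--▸ u1
LTS(Q): 3 reachable states
  v0 = rec X. a.X + a.0 + a.b.0 ⊢ --a--▸ v0, --a--▸ v1, --a--▸ v2
  v1 = 0 ⊢ deadlocked
  v2 = b.0 ⊢ --b--▸ v1
Bisimilarity quotient blocks:
  B0 = {u0, v0}
  B1 = {u2, v2}
  B2 = {u1, v1}
u0 ∈ B0, v0 ∈ B0 → same block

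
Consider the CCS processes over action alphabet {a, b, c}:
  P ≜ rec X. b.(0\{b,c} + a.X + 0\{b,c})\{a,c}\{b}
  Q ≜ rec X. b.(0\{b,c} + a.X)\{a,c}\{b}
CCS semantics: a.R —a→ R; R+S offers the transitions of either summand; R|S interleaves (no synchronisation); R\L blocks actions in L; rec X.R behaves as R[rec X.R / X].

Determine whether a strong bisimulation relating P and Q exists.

Reachable graph of P (2 states):
  p0 = rec X. b.(0\{b,c} + a.X + 0\{b,c})\{a,c}\{b} :: —b→ p1
  p1 = (0\{b,c} + a.(rec X. b.(0\{b,c} + a.X + 0\{b,c})\{a,c}\{b}) + 0\{b,c})\{a,c}\{b} :: ∅
Reachable graph of Q (2 states):
  q0 = rec X. b.(0\{b,c} + a.X)\{a,c}\{b} :: —b→ q1
  q1 = (0\{b,c} + a.(rec X. b.(0\{b,c} + a.X)\{a,c}\{b}))\{a,c}\{b} :: ∅
Bisimilarity quotient blocks:
  B0 = {p0, q0}
  B1 = {p1, q1}
p0 ∈ B0, q0 ∈ B0 → same block

YES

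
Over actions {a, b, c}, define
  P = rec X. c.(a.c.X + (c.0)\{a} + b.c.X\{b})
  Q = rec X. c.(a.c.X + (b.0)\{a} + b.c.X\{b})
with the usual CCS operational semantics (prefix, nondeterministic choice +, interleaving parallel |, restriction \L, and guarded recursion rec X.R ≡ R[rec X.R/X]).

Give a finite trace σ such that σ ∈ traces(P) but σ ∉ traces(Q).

cc

P's transition system — 9 states:
  u0 = rec X. c.(a.c.X + (c.0)\{a} + b.c.X\{b}) has moves --c--▸ u1
  u1 = a.c.(rec X. c.(a.c.X + (c.0)\{a} + b.c.X\{b})) + (c.0)\{a} + b.c.(rec X. c.(a.c.X + (c.0)\{a} + b.c.X\{b}))\{b} has moves --a--▸ u2, --b--▸ u3, --c--▸ u4
  u2 = c.(rec X. c.(a.c.X + (c.0)\{a} + b.c.X\{b})) has moves --c--▸ u0
  u3 = c.(rec X. c.(a.c.X + (c.0)\{a} + b.c.X\{b}))\{b} has moves --c--▸ u5
  u4 = 0\{a} has moves ∅
  u5 = (rec X. c.(a.c.X + (c.0)\{a} + b.c.X\{b}))\{b} has moves --c--▸ u6
  u6 = (a.c.(rec X. c.(a.c.X + (c.0)\{a} + b.c.X\{b})) + (c.0)\{a} + b.c.(rec X. c.(a.c.X + (c.0)\{a} + b.c.X\{b}))\{b})\{b} has moves --a--▸ u7, --c--▸ u8
  u7 = (c.(rec X. c.(a.c.X + (c.0)\{a} + b.c.X\{b})))\{b} has moves --c--▸ u5
  u8 = 0\{a}\{b} has moves ∅
Q's transition system — 8 states:
  v0 = rec X. c.(a.c.X + (b.0)\{a} + b.c.X\{b}) has moves --c--▸ v1
  v1 = a.c.(rec X. c.(a.c.X + (b.0)\{a} + b.c.X\{b})) + (b.0)\{a} + b.c.(rec X. c.(a.c.X + (b.0)\{a} + b.c.X\{b}))\{b} has moves --a--▸ v2, --b--▸ v3, --b--▸ v4
  v2 = c.(rec X. c.(a.c.X + (b.0)\{a} + b.c.X\{b})) has moves --c--▸ v0
  v3 = 0\{a} has moves ∅
  v4 = c.(rec X. c.(a.c.X + (b.0)\{a} + b.c.X\{b}))\{b} has moves --c--▸ v5
  v5 = (rec X. c.(a.c.X + (b.0)\{a} + b.c.X\{b}))\{b} has moves --c--▸ v6
  v6 = (a.c.(rec X. c.(a.c.X + (b.0)\{a} + b.c.X\{b})) + (b.0)\{a} + b.c.(rec X. c.(a.c.X + (b.0)\{a} + b.c.X\{b}))\{b})\{b} has moves --a--▸ v7
  v7 = (c.(rec X. c.(a.c.X + (b.0)\{a} + b.c.X\{b})))\{b} has moves --c--▸ v5
Executing cc from P (initial set {u0}):
  after c @ step 1: {u1}
  after c @ step 2: {u4}
  — P admits the full trace.
Executing cc from Q (initial set {v0}):
  after c @ step 1: {v1}
  after c @ step 2: no successor for Q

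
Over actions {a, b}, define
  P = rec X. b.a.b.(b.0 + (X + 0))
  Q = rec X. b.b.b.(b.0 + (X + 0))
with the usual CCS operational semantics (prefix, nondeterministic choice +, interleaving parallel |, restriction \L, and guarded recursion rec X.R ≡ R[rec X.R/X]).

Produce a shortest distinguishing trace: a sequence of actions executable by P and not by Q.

Reachable graph of P (5 states):
  m0 = rec X. b.a.b.(b.0 + (X + 0)) → --b--▸ m1
  m1 = a.b.(b.0 + ((rec X. b.a.b.(b.0 + (X + 0))) + 0)) → --a--▸ m2
  m2 = b.(b.0 + ((rec X. b.a.b.(b.0 + (X + 0))) + 0)) → --b--▸ m3
  m3 = b.0 + ((rec X. b.a.b.(b.0 + (X + 0))) + 0) → --b--▸ m1, --b--▸ m4
  m4 = 0 → stopped
Reachable graph of Q (5 states):
  n0 = rec X. b.b.b.(b.0 + (X + 0)) → --b--▸ n1
  n1 = b.b.(b.0 + ((rec X. b.b.b.(b.0 + (X + 0))) + 0)) → --b--▸ n2
  n2 = b.(b.0 + ((rec X. b.b.b.(b.0 + (X + 0))) + 0)) → --b--▸ n3
  n3 = b.0 + ((rec X. b.b.b.(b.0 + (X + 0))) + 0) → --b--▸ n1, --b--▸ n4
  n4 = 0 → stopped
Trace ⟨ba⟩ through P, begin at {m0}:
  [1] b ⇒ {m1}
  [2] a ⇒ {m2}
  P completes σ.
Trace ⟨ba⟩ through Q, begin at {n0}:
  [1] b ⇒ {n1}
  [2] a ⇒ no successor for Q

ba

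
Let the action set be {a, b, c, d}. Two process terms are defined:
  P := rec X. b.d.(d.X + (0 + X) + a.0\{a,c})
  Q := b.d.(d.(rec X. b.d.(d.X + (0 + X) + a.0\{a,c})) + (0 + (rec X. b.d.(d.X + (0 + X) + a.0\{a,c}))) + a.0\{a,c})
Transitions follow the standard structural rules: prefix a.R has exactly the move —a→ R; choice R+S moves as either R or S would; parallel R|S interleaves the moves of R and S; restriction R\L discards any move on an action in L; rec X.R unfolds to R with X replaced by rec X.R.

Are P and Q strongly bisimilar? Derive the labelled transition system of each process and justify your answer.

bisimilar

P's transition system — 4 states:
  p0 = rec X. b.d.(d.X + (0 + X) + a.0\{a,c}) → --b--▸ p1
  p1 = d.(d.(rec X. b.d.(d.X + (0 + X) + a.0\{a,c})) + (0 + (rec X. b.d.(d.X + (0 + X) + a.0\{a,c}))) + a.0\{a,c}) → --d--▸ p2
  p2 = d.(rec X. b.d.(d.X + (0 + X) + a.0\{a,c})) + (0 + (rec X. b.d.(d.X + (0 + X) + a.0\{a,c}))) + a.0\{a,c} → --a--▸ p3, --b--▸ p1, --d--▸ p0
  p3 = 0\{a,c} → ∅
Q's transition system — 5 states:
  q0 = b.d.(d.(rec X. b.d.(d.X + (0 + X) + a.0\{a,c})) + (0 + (rec X. b.d.(d.X + (0 + X) + a.0\{a,c}))) + a.0\{a,c}) → --b--▸ q1
  q1 = d.(d.(rec X. b.d.(d.X + (0 + X) + a.0\{a,c})) + (0 + (rec X. b.d.(d.X + (0 + X) + a.0\{a,c}))) + a.0\{a,c}) → --d--▸ q2
  q2 = d.(rec X. b.d.(d.X + (0 + X) + a.0\{a,c})) + (0 + (rec X. b.d.(d.X + (0 + X) + a.0\{a,c}))) + a.0\{a,c} → --a--▸ q3, --b--▸ q1, --d--▸ q4
  q3 = 0\{a,c} → ∅
  q4 = rec X. b.d.(d.X + (0 + X) + a.0\{a,c}) → --b--▸ q1
Partition-refinement fixed point:
  B0 = {p0, q0, q4}
  B1 = {p1, q1}
  B2 = {p2, q2}
  B3 = {p3, q3}
p0 ∈ B0, q0 ∈ B0 → same block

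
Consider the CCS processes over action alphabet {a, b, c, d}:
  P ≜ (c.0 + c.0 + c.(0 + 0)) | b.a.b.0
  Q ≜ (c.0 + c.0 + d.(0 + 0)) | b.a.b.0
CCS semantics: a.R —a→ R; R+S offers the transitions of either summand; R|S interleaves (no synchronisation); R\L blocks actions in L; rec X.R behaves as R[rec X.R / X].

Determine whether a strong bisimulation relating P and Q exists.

LTS(P): 12 reachable states
  p0 = (c.0 + c.0 + c.(0 + 0)) | b.a.b.0 ⊢ —b→ p1, —c→ p2, —c→ p3
  p1 = (c.0 + c.0 + c.(0 + 0)) | a.b.0 ⊢ —a→ p4, —c→ p5, —c→ p6
  p2 = (0 + 0) | b.a.b.0 ⊢ —b→ p5
  p3 = 0 | b.a.b.0 ⊢ —b→ p6
  p4 = (c.0 + c.0 + c.(0 + 0)) | b.0 ⊢ —b→ p7, —c→ p8, —c→ p9
  p5 = (0 + 0) | a.b.0 ⊢ —a→ p8
  p6 = 0 | a.b.0 ⊢ —a→ p9
  p7 = (c.0 + c.0 + c.(0 + 0)) | 0 ⊢ —c→ p10, —c→ p11
  p8 = (0 + 0) | b.0 ⊢ —b→ p10
  p9 = 0 | b.0 ⊢ —b→ p11
  p10 = (0 + 0) | 0 ⊢ (no moves)
  p11 = 0 | 0 ⊢ (no moves)
LTS(Q): 12 reachable states
  q0 = (c.0 + c.0 + d.(0 + 0)) | b.a.b.0 ⊢ —b→ q1, —c→ q2, —d→ q3
  q1 = (c.0 + c.0 + d.(0 + 0)) | a.b.0 ⊢ —a→ q4, —c→ q5, —d→ q6
  q2 = 0 | b.a.b.0 ⊢ —b→ q5
  q3 = (0 + 0) | b.a.b.0 ⊢ —b→ q6
  q4 = (c.0 + c.0 + d.(0 + 0)) | b.0 ⊢ —b→ q7, —c→ q8, —d→ q9
  q5 = 0 | a.b.0 ⊢ —a→ q8
  q6 = (0 + 0) | a.b.0 ⊢ —a→ q9
  q7 = (c.0 + c.0 + d.(0 + 0)) | 0 ⊢ —c→ q10, —d→ q11
  q8 = 0 | b.0 ⊢ —b→ q10
  q9 = (0 + 0) | b.0 ⊢ —b→ q11
  q10 = 0 | 0 ⊢ (no moves)
  q11 = (0 + 0) | 0 ⊢ (no moves)
Coarsest stable partition (strong bisimilarity classes):
  B0 = {p0}
  B1 = {p2, p3, q2, q3}
  B2 = {p5, p6, q5, q6}
  B3 = {p8, p9, q8, q9}
  B4 = {p10, p11, q10, q11}
  B5 = {p1}
  B6 = {p4}
  B7 = {p7}
  B8 = {q0}
  B9 = {q1}
  B10 = {q4}
  B11 = {q7}
p0 ∈ B0, q0 ∈ B8 → different blocks

not bisimilar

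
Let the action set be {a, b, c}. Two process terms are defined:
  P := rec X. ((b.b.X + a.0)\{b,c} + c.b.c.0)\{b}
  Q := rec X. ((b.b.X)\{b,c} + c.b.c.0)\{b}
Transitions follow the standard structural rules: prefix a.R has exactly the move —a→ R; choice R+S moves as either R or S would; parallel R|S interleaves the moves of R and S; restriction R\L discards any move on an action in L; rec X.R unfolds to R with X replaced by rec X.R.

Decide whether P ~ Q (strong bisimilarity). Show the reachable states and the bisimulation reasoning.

not bisimilar

LTS(P): 3 reachable states
  s0 = rec X. ((b.b.X + a.0)\{b,c} + c.b.c.0)\{b} ⊢ -a-> s1, -c-> s2
  s1 = 0\{b,c}\{b} ⊢ ·
  s2 = (b.c.0)\{b} ⊢ ·
LTS(Q): 2 reachable states
  t0 = rec X. ((b.b.X)\{b,c} + c.b.c.0)\{b} ⊢ -c-> t1
  t1 = (b.c.0)\{b} ⊢ ·
Bisimilarity quotient blocks:
  B0 = {s0}
  B1 = {s1, s2, t1}
  B2 = {t0}
s0 ∈ B0, t0 ∈ B2 → different blocks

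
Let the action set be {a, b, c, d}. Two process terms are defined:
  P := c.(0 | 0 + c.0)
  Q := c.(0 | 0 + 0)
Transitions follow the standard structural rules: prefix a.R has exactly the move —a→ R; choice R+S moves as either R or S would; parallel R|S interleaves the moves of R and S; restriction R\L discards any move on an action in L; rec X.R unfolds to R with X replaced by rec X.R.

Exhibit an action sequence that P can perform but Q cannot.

P's transition system — 3 states:
  m0 = c.(0 | 0 + c.0) :: —c→ m1
  m1 = 0 | 0 + c.0 :: —c→ m2
  m2 = 0 :: deadlocked
Q's transition system — 2 states:
  n0 = c.(0 | 0 + 0) :: —c→ n1
  n1 = 0 | 0 + 0 :: deadlocked
Run σ = ⟨cc⟩ on P: start {m0}
  step 1 (c): {m1}
  step 2 (c): {m2}
  P completes σ.
Run σ = ⟨cc⟩ on Q: start {n0}
  step 1 (c): {n1}
  step 2 (c): no successor for Q

cc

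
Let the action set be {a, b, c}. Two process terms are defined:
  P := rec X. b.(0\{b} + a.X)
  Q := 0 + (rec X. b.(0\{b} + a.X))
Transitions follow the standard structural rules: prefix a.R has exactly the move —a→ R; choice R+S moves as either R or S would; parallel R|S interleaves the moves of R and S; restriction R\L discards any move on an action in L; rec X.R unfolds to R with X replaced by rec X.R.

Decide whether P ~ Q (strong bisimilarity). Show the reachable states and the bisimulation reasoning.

YES

Reachable graph of P (2 states):
  m0 = rec X. b.(0\{b} + a.X) has moves —b→ m1
  m1 = 0\{b} + a.(rec X. b.(0\{b} + a.X)) has moves —a→ m0
Reachable graph of Q (3 states):
  n0 = 0 + (rec X. b.(0\{b} + a.X)) has moves —b→ n1
  n1 = 0\{b} + a.(rec X. b.(0\{b} + a.X)) has moves —a→ n2
  n2 = rec X. b.(0\{b} + a.X) has moves —b→ n1
Coarsest stable partition (strong bisimilarity classes):
  B0 = {m0, n0, n2}
  B1 = {m1, n1}
m0 ∈ B0, n0 ∈ B0 → same block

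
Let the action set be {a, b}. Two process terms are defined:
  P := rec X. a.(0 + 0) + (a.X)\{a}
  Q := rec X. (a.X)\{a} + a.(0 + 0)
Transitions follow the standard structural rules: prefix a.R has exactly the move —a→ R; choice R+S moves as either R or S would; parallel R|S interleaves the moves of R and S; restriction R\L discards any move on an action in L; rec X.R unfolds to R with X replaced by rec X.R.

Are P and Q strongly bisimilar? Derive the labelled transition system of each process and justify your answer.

P ~ Q

P's transition system — 2 states:
  u0 = rec X. a.(0 + 0) + (a.X)\{a} has moves =a=> u1
  u1 = 0 + 0 has moves deadlocked
Q's transition system — 2 states:
  v0 = rec X. (a.X)\{a} + a.(0 + 0) has moves =a=> v1
  v1 = 0 + 0 has moves deadlocked
Coarsest stable partition (strong bisimilarity classes):
  B0 = {u0, v0}
  B1 = {u1, v1}
u0 ∈ B0, v0 ∈ B0 → same block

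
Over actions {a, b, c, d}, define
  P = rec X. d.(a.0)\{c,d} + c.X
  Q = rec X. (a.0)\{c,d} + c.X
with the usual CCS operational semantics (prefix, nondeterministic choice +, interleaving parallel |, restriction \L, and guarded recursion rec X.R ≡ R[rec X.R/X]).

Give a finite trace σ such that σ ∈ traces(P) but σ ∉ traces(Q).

LTS(P): 3 reachable states
  u0 = rec X. d.(a.0)\{c,d} + c.X → --c--▸ u0, --d--▸ u1
  u1 = (a.0)\{c,d} → --a--▸ u2
  u2 = 0\{c,d} → stopped
LTS(Q): 2 reachable states
  v0 = rec X. (a.0)\{c,d} + c.X → --a--▸ v1, --c--▸ v0
  v1 = 0\{c,d} → stopped
Trace ⟨d⟩ through P, begin at {u0}:
  after d @ step 1: {u1}
  ✓ P
Trace ⟨d⟩ through Q, begin at {v0}:
  after d @ step 1: ∅ (Q stuck)

d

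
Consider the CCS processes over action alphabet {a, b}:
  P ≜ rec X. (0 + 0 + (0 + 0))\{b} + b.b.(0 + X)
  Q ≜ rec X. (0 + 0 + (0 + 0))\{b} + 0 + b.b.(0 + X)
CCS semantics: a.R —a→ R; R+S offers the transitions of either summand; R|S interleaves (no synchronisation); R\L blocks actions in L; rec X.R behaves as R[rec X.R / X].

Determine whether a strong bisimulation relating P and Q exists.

LTS(P): 3 reachable states
  p0 = rec X. (0 + 0 + (0 + 0))\{b} + b.b.(0 + X) :: —b→ p1
  p1 = b.(0 + (rec X. (0 + 0 + (0 + 0))\{b} + b.b.(0 + X))) :: —b→ p2
  p2 = 0 + (rec X. (0 + 0 + (0 + 0))\{b} + b.b.(0 + X)) :: —b→ p1
LTS(Q): 3 reachable states
  q0 = rec X. (0 + 0 + (0 + 0))\{b} + 0 + b.b.(0 + X) :: —b→ q1
  q1 = b.(0 + (rec X. (0 + 0 + (0 + 0))\{b} + 0 + b.b.(0 + X))) :: —b→ q2
  q2 = 0 + (rec X. (0 + 0 + (0 + 0))\{b} + 0 + b.b.(0 + X)) :: —b→ q1
Coarsest stable partition (strong bisimilarity classes):
  B0 = {p0, p1, p2, q0, q1, q2}
p0 ∈ B0, q0 ∈ B0 → same block

YES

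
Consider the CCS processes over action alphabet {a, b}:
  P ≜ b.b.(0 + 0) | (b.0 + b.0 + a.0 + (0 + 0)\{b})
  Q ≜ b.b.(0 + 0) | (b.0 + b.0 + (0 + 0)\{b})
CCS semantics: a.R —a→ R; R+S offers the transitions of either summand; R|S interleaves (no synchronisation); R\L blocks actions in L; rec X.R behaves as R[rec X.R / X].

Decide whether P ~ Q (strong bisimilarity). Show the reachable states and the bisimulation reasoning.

P ≁ Q

Reachable graph of P (6 states):
  u0 = b.b.(0 + 0) | (b.0 + b.0 + a.0 + (0 + 0)\{b}) ⊢ =a=> u1, =b=> u1, =b=> u2
  u1 = b.b.(0 + 0) | 0 ⊢ =b=> u3
  u2 = b.(0 + 0) | (b.0 + b.0 + a.0 + (0 + 0)\{b}) ⊢ =a=> u3, =b=> u3, =b=> u4
  u3 = b.(0 + 0) | 0 ⊢ =b=> u5
  u4 = (0 + 0) | (b.0 + b.0 + a.0 + (0 + 0)\{b}) ⊢ =a=> u5, =b=> u5
  u5 = (0 + 0) | 0 ⊢ stopped
Reachable graph of Q (6 states):
  v0 = b.b.(0 + 0) | (b.0 + b.0 + (0 + 0)\{b}) ⊢ =b=> v1, =b=> v2
  v1 = b.(0 + 0) | (b.0 + b.0 + (0 + 0)\{b}) ⊢ =b=> v3, =b=> v4
  v2 = b.b.(0 + 0) | 0 ⊢ =b=> v4
  v3 = (0 + 0) | (b.0 + b.0 + (0 + 0)\{b}) ⊢ =b=> v5
  v4 = b.(0 + 0) | 0 ⊢ =b=> v5
  v5 = (0 + 0) | 0 ⊢ stopped
Coarsest stable partition (strong bisimilarity classes):
  B0 = {u0}
  B1 = {u1, v1, v2}
  B2 = {u3, v3, v4}
  B3 = {u5, v5}
  B4 = {u2}
  B5 = {u4}
  B6 = {v0}
u0 ∈ B0, v0 ∈ B6 → different blocks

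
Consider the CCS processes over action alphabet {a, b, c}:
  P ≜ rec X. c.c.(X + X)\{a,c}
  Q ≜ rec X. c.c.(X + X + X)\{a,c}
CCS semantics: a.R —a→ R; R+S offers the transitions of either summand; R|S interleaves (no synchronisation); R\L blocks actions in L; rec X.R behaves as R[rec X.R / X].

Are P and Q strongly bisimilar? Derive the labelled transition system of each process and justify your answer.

LTS(P): 3 reachable states
  s0 = rec X. c.c.(X + X)\{a,c} :: --c--▸ s1
  s1 = c.((rec X. c.c.(X + X)\{a,c}) + (rec X. c.c.(X + X)\{a,c}))\{a,c} :: --c--▸ s2
  s2 = ((rec X. c.c.(X + X)\{a,c}) + (rec X. c.c.(X + X)\{a,c}))\{a,c} :: stopped
LTS(Q): 3 reachable states
  t0 = rec X. c.c.(X + X + X)\{a,c} :: --c--▸ t1
  t1 = c.((rec X. c.c.(X + X + X)\{a,c}) + (rec X. c.c.(X + X + X)\{a,c}) + (rec X. c.c.(X + X + X)\{a,c}))\{a,c} :: --c--▸ t2
  t2 = ((rec X. c.c.(X + X + X)\{a,c}) + (rec X. c.c.(X + X + X)\{a,c}) + (rec X. c.c.(X + X + X)\{a,c}))\{a,c} :: stopped
Coarsest stable partition (strong bisimilarity classes):
  B0 = {s0, t0}
  B1 = {s1, t1}
  B2 = {s2, t2}
s0 ∈ B0, t0 ∈ B0 → same block

YES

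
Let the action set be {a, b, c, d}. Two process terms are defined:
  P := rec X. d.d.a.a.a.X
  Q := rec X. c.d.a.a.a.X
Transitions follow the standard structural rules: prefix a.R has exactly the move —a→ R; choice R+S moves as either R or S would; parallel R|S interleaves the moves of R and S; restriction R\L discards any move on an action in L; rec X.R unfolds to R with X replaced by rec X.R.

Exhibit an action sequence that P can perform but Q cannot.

d

LTS(P): 5 reachable states
  m0 = rec X. d.d.a.a.a.X → ··d··> m1
  m1 = d.a.a.a.(rec X. d.d.a.a.a.X) → ··d··> m2
  m2 = a.a.a.(rec X. d.d.a.a.a.X) → ··a··> m3
  m3 = a.a.(rec X. d.d.a.a.a.X) → ··a··> m4
  m4 = a.(rec X. d.d.a.a.a.X) → ··a··> m0
LTS(Q): 5 reachable states
  n0 = rec X. c.d.a.a.a.X → ··c··> n1
  n1 = d.a.a.a.(rec X. c.d.a.a.a.X) → ··d··> n2
  n2 = a.a.a.(rec X. c.d.a.a.a.X) → ··a··> n3
  n3 = a.a.(rec X. c.d.a.a.a.X) → ··a··> n4
  n4 = a.(rec X. c.d.a.a.a.X) → ··a··> n0
Run σ = ⟨d⟩ on P: start {m0}
  step 1 (d): {m1}
  ✓ P
Run σ = ⟨d⟩ on Q: start {n0}
  step 1 (d): ∅  — Q cannot continue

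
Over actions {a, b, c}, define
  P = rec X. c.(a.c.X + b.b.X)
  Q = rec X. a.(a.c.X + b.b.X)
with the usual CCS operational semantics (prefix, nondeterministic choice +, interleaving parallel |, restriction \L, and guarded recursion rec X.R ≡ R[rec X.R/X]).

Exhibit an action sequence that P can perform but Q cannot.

c

Reachable graph of P (4 states):
  p0 = rec X. c.(a.c.X + b.b.X) :: ··c··> p1
  p1 = a.c.(rec X. c.(a.c.X + b.b.X)) + b.b.(rec X. c.(a.c.X + b.b.X)) :: ··a··> p2, ··b··> p3
  p2 = c.(rec X. c.(a.c.X + b.b.X)) :: ··c··> p0
  p3 = b.(rec X. c.(a.c.X + b.b.X)) :: ··b··> p0
Reachable graph of Q (4 states):
  q0 = rec X. a.(a.c.X + b.b.X) :: ··a··> q1
  q1 = a.c.(rec X. a.(a.c.X + b.b.X)) + b.b.(rec X. a.(a.c.X + b.b.X)) :: ··a··> q2, ··b··> q3
  q2 = c.(rec X. a.(a.c.X + b.b.X)) :: ··c··> q0
  q3 = b.(rec X. a.(a.c.X + b.b.X)) :: ··b··> q0
Executing c from P (initial set {p0}):
  step 1 (c): {p1}
  — P admits the full trace.
Executing c from Q (initial set {q0}):
  step 1 (c): ∅ (Q stuck)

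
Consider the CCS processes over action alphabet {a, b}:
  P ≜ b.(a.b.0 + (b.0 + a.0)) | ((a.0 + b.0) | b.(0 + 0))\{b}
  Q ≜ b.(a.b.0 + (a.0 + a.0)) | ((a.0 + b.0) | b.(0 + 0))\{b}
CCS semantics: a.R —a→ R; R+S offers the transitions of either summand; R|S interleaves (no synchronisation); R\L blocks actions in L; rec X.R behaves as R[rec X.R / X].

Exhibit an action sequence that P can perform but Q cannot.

Reachable graph of P (8 states):
  p0 = b.(a.b.0 + (b.0 + a.0)) | ((a.0 + b.0) | b.(0 + 0))\{b} ⊢ --a--▸ p1, --b--▸ p2
  p1 = b.(a.b.0 + (b.0 + a.0)) | (0 | b.(0 + 0))\{b} ⊢ --b--▸ p3
  p2 = (a.b.0 + (b.0 + a.0)) | ((a.0 + b.0) | b.(0 + 0))\{b} ⊢ --a--▸ p3, --a--▸ p4, --a--▸ p5, --b--▸ p4
  p3 = (a.b.0 + (b.0 + a.0)) | (0 | b.(0 + 0))\{b} ⊢ --a--▸ p6, --a--▸ p7, --b--▸ p6
  p4 = 0 | ((a.0 + b.0) | b.(0 + 0))\{b} ⊢ --a--▸ p6
  p5 = b.0 | ((a.0 + b.0) | b.(0 + 0))\{b} ⊢ --a--▸ p7, --b--▸ p4
  p6 = 0 | (0 | b.(0 + 0))\{b} ⊢ ·
  p7 = b.0 | (0 | b.(0 + 0))\{b} ⊢ --b--▸ p6
Reachable graph of Q (8 states):
  q0 = b.(a.b.0 + (a.0 + a.0)) | ((a.0 + b.0) | b.(0 + 0))\{b} ⊢ --a--▸ q1, --b--▸ q2
  q1 = b.(a.b.0 + (a.0 + a.0)) | (0 | b.(0 + 0))\{b} ⊢ --b--▸ q3
  q2 = (a.b.0 + (a.0 + a.0)) | ((a.0 + b.0) | b.(0 + 0))\{b} ⊢ --a--▸ q3, --a--▸ q4, --a--▸ q5
  q3 = (a.b.0 + (a.0 + a.0)) | (0 | b.(0 + 0))\{b} ⊢ --a--▸ q6, --a--▸ q7
  q4 = 0 | ((a.0 + b.0) | b.(0 + 0))\{b} ⊢ --a--▸ q6
  q5 = b.0 | ((a.0 + b.0) | b.(0 + 0))\{b} ⊢ --a--▸ q7, --b--▸ q4
  q6 = 0 | (0 | b.(0 + 0))\{b} ⊢ ·
  q7 = b.0 | (0 | b.(0 + 0))\{b} ⊢ --b--▸ q6
Run σ = ⟨bb⟩ on P: start {p0}
  after b @ step 1: {p2}
  after b @ step 2: {p4}
  ✓ P
Run σ = ⟨bb⟩ on Q: start {q0}
  after b @ step 1: {q2}
  after b @ step 2: ∅  — Q cannot continue

bb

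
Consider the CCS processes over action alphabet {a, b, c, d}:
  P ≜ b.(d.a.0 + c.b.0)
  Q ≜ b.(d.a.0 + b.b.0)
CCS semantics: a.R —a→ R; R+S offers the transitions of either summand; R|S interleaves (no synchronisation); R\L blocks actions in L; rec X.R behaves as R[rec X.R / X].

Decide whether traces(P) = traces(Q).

P's transition system — 5 states:
  u0 = b.(d.a.0 + c.b.0) ⊢ ··b··> u1
  u1 = d.a.0 + c.b.0 ⊢ ··c··> u2, ··d··> u3
  u2 = b.0 ⊢ ··b··> u4
  u3 = a.0 ⊢ ··a··> u4
  u4 = 0 ⊢ ·
Q's transition system — 5 states:
  v0 = b.(d.a.0 + b.b.0) ⊢ ··b··> v1
  v1 = d.a.0 + b.b.0 ⊢ ··b··> v2, ··d··> v3
  v2 = b.0 ⊢ ··b··> v4
  v3 = a.0 ⊢ ··a··> v4
  v4 = 0 ⊢ ·
Run σ = ⟨bc⟩ on P: start {u0}
  [1] b ⇒ {u1}
  [2] c ⇒ {u2}
  P completes σ.
Run σ = ⟨bc⟩ on Q: start {v0}
  [1] b ⇒ {v1}
  [2] c ⇒ ∅  — Q cannot continue

trace-distinct — witness ⟨bc⟩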